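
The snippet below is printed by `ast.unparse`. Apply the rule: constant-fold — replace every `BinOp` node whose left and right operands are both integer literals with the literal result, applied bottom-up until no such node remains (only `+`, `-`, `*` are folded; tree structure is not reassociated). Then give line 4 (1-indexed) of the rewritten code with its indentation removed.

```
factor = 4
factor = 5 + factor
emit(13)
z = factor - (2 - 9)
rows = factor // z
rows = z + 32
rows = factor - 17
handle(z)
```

z = factor - -7

Transformed code:
factor = 4
factor = 5 + factor
emit(13)
z = factor - -7
rows = factor // z
rows = z + 32
rows = factor - 17
handle(z)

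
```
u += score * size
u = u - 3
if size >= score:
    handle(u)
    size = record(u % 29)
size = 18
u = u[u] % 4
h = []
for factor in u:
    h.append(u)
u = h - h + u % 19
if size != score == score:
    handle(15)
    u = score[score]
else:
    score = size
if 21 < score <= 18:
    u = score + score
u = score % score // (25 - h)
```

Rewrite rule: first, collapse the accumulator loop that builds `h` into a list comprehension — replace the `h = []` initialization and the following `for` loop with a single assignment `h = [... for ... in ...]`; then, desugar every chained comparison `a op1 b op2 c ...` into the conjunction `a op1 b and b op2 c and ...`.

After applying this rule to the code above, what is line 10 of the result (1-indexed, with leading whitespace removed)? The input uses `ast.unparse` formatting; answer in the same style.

Transformed code:
u += score * size
u = u - 3
if size >= score:
    handle(u)
    size = record(u % 29)
size = 18
u = u[u] % 4
h = [u for factor in u]
u = h - h + u % 19
if size != score and score == score:
    handle(15)
    u = score[score]
else:
    score = size
if 21 < score and score <= 18:
    u = score + score
u = score % score // (25 - h)

if size != score and score == score:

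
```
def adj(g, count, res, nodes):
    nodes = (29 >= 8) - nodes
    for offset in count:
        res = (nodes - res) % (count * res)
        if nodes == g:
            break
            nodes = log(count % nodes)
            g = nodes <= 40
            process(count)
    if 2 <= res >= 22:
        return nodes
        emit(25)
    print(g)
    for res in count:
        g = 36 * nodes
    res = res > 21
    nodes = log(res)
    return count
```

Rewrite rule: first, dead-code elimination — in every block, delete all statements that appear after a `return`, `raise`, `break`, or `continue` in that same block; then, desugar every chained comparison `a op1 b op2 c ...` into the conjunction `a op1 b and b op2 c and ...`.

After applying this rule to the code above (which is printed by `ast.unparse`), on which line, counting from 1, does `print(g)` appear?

Transformed code:
def adj(g, count, res, nodes):
    nodes = (29 >= 8) - nodes
    for offset in count:
        res = (nodes - res) % (count * res)
        if nodes == g:
            break
    if 2 <= res and res >= 22:
        return nodes
    print(g)
    for res in count:
        g = 36 * nodes
    res = res > 21
    nodes = log(res)
    return count

9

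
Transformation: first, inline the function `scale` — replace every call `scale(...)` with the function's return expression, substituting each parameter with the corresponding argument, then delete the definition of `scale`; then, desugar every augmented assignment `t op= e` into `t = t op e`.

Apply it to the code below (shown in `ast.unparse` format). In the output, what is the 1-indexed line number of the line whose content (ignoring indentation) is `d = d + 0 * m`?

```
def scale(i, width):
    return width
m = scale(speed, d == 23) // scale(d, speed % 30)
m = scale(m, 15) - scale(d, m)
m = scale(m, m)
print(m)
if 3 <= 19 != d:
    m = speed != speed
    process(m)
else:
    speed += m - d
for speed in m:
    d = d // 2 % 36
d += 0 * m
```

Transformed code:
m = (d == 23) // (speed % 30)
m = 15 - m
m = m
print(m)
if 3 <= 19 != d:
    m = speed != speed
    process(m)
else:
    speed = speed + (m - d)
for speed in m:
    d = d // 2 % 36
d = d + 0 * m

12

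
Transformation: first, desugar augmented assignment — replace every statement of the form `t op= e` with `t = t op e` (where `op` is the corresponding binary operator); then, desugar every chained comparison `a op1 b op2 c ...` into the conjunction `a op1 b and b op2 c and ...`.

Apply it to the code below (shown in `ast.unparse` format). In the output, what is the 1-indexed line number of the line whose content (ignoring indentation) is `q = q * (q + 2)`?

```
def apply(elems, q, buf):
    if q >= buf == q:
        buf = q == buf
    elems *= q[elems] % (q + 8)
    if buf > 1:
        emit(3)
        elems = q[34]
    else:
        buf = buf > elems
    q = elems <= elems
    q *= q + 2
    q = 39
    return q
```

11

Transformed code:
def apply(elems, q, buf):
    if q >= buf and buf == q:
        buf = q == buf
    elems = elems * (q[elems] % (q + 8))
    if buf > 1:
        emit(3)
        elems = q[34]
    else:
        buf = buf > elems
    q = elems <= elems
    q = q * (q + 2)
    q = 39
    return q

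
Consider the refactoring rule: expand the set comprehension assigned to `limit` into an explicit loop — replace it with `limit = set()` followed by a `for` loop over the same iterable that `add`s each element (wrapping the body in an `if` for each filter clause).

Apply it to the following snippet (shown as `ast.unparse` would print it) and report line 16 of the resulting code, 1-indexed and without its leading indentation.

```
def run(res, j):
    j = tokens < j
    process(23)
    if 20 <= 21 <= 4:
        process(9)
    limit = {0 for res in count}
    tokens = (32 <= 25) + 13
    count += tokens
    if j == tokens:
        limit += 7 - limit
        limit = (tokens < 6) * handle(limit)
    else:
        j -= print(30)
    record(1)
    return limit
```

record(1)

Transformed code:
def run(res, j):
    j = tokens < j
    process(23)
    if 20 <= 21 <= 4:
        process(9)
    limit = set()
    for res in count:
        limit.add(0)
    tokens = (32 <= 25) + 13
    count += tokens
    if j == tokens:
        limit += 7 - limit
        limit = (tokens < 6) * handle(limit)
    else:
        j -= print(30)
    record(1)
    return limit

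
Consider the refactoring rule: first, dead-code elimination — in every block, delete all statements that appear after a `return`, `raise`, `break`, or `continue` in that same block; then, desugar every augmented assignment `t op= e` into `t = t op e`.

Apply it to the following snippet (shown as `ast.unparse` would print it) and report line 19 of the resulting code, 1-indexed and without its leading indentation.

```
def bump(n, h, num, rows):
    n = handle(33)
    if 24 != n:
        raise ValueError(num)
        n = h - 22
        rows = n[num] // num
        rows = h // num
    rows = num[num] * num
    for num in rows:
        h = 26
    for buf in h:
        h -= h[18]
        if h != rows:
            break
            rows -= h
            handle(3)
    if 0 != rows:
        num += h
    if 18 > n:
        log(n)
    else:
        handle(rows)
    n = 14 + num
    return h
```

Transformed code:
def bump(n, h, num, rows):
    n = handle(33)
    if 24 != n:
        raise ValueError(num)
    rows = num[num] * num
    for num in rows:
        h = 26
    for buf in h:
        h = h - h[18]
        if h != rows:
            break
    if 0 != rows:
        num = num + h
    if 18 > n:
        log(n)
    else:
        handle(rows)
    n = 14 + num
    return h

return h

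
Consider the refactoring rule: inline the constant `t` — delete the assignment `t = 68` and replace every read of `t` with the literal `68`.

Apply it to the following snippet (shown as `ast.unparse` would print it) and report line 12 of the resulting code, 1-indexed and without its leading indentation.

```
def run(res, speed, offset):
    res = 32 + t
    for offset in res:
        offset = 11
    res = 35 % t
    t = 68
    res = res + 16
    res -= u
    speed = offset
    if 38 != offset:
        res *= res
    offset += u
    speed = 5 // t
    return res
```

Transformed code:
def run(res, speed, offset):
    res = 32 + 68
    for offset in res:
        offset = 11
    res = 35 % 68
    res = res + 16
    res -= u
    speed = offset
    if 38 != offset:
        res *= res
    offset += u
    speed = 5 // 68
    return res

speed = 5 // 68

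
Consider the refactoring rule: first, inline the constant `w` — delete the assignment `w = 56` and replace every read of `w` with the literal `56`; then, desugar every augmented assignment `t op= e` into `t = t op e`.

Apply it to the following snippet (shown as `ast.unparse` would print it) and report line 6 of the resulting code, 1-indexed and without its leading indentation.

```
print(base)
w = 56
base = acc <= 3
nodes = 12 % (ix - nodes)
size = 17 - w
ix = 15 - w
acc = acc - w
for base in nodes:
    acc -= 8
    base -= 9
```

acc = acc - 56

Transformed code:
print(base)
base = acc <= 3
nodes = 12 % (ix - nodes)
size = 17 - 56
ix = 15 - 56
acc = acc - 56
for base in nodes:
    acc = acc - 8
    base = base - 9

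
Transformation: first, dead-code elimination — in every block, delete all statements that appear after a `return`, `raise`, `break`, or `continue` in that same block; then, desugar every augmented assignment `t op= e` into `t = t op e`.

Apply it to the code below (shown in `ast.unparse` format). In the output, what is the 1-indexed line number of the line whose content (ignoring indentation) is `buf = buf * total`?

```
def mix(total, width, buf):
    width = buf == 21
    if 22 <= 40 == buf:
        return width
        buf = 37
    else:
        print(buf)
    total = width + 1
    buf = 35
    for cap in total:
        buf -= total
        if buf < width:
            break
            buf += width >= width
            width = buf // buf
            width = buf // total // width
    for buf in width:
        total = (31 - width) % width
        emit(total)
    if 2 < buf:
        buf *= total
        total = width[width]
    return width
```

17

Transformed code:
def mix(total, width, buf):
    width = buf == 21
    if 22 <= 40 == buf:
        return width
    else:
        print(buf)
    total = width + 1
    buf = 35
    for cap in total:
        buf = buf - total
        if buf < width:
            break
    for buf in width:
        total = (31 - width) % width
        emit(total)
    if 2 < buf:
        buf = buf * total
        total = width[width]
    return width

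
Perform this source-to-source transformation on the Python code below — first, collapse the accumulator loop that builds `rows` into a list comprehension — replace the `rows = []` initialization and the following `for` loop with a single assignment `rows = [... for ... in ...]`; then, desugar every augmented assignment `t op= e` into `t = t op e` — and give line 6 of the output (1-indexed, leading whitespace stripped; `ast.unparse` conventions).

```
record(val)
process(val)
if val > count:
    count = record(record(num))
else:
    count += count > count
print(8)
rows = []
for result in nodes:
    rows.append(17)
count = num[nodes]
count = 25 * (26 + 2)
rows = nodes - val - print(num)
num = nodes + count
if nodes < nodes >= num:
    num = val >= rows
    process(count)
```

count = count + (count > count)

Transformed code:
record(val)
process(val)
if val > count:
    count = record(record(num))
else:
    count = count + (count > count)
print(8)
rows = [17 for result in nodes]
count = num[nodes]
count = 25 * (26 + 2)
rows = nodes - val - print(num)
num = nodes + count
if nodes < nodes >= num:
    num = val >= rows
    process(count)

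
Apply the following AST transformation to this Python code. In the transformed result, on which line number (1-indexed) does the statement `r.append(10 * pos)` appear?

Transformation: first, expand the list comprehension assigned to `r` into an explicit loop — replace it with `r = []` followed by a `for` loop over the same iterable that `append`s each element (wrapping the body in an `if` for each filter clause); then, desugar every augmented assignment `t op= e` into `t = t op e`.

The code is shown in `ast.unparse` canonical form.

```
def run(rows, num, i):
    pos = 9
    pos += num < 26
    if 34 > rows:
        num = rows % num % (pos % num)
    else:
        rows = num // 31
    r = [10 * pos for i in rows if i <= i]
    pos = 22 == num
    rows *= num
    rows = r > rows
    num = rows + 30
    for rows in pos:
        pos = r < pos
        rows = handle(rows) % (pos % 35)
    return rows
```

Transformed code:
def run(rows, num, i):
    pos = 9
    pos = pos + (num < 26)
    if 34 > rows:
        num = rows % num % (pos % num)
    else:
        rows = num // 31
    r = []
    for i in rows:
        if i <= i:
            r.append(10 * pos)
    pos = 22 == num
    rows = rows * num
    rows = r > rows
    num = rows + 30
    for rows in pos:
        pos = r < pos
        rows = handle(rows) % (pos % 35)
    return rows

11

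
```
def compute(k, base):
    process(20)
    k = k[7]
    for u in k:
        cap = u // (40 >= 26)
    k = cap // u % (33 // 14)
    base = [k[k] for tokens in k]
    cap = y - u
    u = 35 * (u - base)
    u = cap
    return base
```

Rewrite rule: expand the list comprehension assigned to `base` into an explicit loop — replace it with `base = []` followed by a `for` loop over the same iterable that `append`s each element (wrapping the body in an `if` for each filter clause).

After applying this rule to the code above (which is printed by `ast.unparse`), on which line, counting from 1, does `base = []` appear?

7

Transformed code:
def compute(k, base):
    process(20)
    k = k[7]
    for u in k:
        cap = u // (40 >= 26)
    k = cap // u % (33 // 14)
    base = []
    for tokens in k:
        base.append(k[k])
    cap = y - u
    u = 35 * (u - base)
    u = cap
    return base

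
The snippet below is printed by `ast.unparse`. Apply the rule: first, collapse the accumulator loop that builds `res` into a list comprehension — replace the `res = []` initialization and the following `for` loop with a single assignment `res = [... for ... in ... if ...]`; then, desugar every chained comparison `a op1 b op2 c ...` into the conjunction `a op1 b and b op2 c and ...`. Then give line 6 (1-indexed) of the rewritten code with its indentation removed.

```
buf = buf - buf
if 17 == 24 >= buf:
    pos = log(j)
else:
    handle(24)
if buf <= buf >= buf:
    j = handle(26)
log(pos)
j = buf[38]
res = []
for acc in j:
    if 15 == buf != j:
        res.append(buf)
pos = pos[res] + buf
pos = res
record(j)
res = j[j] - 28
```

Transformed code:
buf = buf - buf
if 17 == 24 and 24 >= buf:
    pos = log(j)
else:
    handle(24)
if buf <= buf and buf >= buf:
    j = handle(26)
log(pos)
j = buf[38]
res = [buf for acc in j if 15 == buf and buf != j]
pos = pos[res] + buf
pos = res
record(j)
res = j[j] - 28

if buf <= buf and buf >= buf:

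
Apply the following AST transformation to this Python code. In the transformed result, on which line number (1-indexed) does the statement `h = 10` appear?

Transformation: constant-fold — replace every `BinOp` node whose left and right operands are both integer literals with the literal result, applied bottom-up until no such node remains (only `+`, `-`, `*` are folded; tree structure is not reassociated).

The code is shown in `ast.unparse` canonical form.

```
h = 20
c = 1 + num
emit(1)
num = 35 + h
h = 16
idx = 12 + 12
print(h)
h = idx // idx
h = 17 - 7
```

Transformed code:
h = 20
c = 1 + num
emit(1)
num = 35 + h
h = 16
idx = 24
print(h)
h = idx // idx
h = 10

9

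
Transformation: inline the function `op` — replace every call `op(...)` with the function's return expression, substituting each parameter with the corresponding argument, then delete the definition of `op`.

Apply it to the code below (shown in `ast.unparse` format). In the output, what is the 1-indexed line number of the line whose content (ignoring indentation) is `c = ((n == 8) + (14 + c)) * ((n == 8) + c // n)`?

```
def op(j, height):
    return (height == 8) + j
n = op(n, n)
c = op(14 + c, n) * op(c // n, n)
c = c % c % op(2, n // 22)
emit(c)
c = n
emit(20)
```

Transformed code:
n = (n == 8) + n
c = ((n == 8) + (14 + c)) * ((n == 8) + c // n)
c = c % c % ((n // 22 == 8) + 2)
emit(c)
c = n
emit(20)

2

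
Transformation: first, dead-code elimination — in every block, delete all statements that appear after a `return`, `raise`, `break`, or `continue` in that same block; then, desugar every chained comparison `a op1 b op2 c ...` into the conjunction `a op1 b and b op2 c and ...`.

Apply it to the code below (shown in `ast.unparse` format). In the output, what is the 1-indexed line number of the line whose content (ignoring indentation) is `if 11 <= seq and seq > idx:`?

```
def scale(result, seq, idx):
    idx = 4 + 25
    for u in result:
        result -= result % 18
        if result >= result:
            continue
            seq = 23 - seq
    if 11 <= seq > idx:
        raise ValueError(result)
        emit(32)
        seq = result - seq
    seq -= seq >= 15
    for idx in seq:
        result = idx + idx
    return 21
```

Transformed code:
def scale(result, seq, idx):
    idx = 4 + 25
    for u in result:
        result -= result % 18
        if result >= result:
            continue
    if 11 <= seq and seq > idx:
        raise ValueError(result)
    seq -= seq >= 15
    for idx in seq:
        result = idx + idx
    return 21

7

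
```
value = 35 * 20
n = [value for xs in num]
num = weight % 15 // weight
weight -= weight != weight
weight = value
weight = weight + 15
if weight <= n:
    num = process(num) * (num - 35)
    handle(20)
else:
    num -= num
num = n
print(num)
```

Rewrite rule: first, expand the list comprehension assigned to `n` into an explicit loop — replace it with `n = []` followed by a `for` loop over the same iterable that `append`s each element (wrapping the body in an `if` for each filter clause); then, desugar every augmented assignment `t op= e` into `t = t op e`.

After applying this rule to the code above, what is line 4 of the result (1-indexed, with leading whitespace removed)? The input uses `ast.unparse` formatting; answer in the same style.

n.append(value)

Transformed code:
value = 35 * 20
n = []
for xs in num:
    n.append(value)
num = weight % 15 // weight
weight = weight - (weight != weight)
weight = value
weight = weight + 15
if weight <= n:
    num = process(num) * (num - 35)
    handle(20)
else:
    num = num - num
num = n
print(num)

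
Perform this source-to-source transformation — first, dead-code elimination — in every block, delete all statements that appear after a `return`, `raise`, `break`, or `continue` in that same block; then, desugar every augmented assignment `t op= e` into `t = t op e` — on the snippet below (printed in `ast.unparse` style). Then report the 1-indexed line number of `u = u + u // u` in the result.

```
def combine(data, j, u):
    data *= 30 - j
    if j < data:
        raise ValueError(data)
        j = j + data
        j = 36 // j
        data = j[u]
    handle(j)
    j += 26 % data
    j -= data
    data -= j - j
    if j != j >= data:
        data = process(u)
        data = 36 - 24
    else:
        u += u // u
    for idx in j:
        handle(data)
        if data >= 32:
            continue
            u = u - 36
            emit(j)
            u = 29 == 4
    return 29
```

13

Transformed code:
def combine(data, j, u):
    data = data * (30 - j)
    if j < data:
        raise ValueError(data)
    handle(j)
    j = j + 26 % data
    j = j - data
    data = data - (j - j)
    if j != j >= data:
        data = process(u)
        data = 36 - 24
    else:
        u = u + u // u
    for idx in j:
        handle(data)
        if data >= 32:
            continue
    return 29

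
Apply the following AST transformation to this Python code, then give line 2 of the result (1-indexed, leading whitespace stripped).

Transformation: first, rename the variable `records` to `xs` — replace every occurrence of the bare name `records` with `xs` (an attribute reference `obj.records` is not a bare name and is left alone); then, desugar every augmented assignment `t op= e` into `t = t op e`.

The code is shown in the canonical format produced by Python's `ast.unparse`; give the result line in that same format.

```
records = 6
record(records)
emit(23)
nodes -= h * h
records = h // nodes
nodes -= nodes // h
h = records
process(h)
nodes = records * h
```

Transformed code:
xs = 6
record(xs)
emit(23)
nodes = nodes - h * h
xs = h // nodes
nodes = nodes - nodes // h
h = xs
process(h)
nodes = xs * h

record(xs)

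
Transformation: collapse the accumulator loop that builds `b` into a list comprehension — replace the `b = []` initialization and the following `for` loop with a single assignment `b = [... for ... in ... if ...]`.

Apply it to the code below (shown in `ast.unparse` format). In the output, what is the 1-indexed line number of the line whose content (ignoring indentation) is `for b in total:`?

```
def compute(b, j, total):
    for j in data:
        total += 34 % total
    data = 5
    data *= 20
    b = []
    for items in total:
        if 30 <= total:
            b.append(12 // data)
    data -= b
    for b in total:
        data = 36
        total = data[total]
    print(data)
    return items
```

Transformed code:
def compute(b, j, total):
    for j in data:
        total += 34 % total
    data = 5
    data *= 20
    b = [12 // data for items in total if 30 <= total]
    data -= b
    for b in total:
        data = 36
        total = data[total]
    print(data)
    return items

8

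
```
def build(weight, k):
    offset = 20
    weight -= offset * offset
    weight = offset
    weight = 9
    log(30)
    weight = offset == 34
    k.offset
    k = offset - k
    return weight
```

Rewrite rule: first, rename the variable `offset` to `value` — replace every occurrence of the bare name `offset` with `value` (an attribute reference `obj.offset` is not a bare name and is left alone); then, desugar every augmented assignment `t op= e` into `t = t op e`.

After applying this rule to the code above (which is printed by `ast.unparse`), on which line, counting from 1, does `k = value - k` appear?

9

Transformed code:
def build(weight, k):
    value = 20
    weight = weight - value * value
    weight = value
    weight = 9
    log(30)
    weight = value == 34
    k.offset
    k = value - k
    return weight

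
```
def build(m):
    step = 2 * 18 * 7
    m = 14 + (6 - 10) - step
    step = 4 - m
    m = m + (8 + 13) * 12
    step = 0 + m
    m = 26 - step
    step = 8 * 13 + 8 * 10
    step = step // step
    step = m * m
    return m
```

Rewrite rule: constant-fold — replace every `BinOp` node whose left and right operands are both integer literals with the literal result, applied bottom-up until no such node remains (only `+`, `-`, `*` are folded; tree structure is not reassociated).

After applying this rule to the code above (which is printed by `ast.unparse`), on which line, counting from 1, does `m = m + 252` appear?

5

Transformed code:
def build(m):
    step = 252
    m = 10 - step
    step = 4 - m
    m = m + 252
    step = 0 + m
    m = 26 - step
    step = 184
    step = step // step
    step = m * m
    return m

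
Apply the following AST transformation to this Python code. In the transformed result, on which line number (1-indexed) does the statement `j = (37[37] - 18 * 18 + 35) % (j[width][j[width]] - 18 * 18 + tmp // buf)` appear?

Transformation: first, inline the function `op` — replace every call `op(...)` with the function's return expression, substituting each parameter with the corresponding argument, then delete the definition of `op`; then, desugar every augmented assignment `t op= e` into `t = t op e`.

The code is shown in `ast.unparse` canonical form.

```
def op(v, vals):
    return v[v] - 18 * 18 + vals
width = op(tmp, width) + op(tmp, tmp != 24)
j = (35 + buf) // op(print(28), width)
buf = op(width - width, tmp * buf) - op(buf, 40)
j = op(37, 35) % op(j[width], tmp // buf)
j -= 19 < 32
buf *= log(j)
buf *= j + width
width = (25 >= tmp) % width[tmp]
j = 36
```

4

Transformed code:
width = tmp[tmp] - 18 * 18 + width + (tmp[tmp] - 18 * 18 + (tmp != 24))
j = (35 + buf) // (print(28)[print(28)] - 18 * 18 + width)
buf = (width - width)[width - width] - 18 * 18 + tmp * buf - (buf[buf] - 18 * 18 + 40)
j = (37[37] - 18 * 18 + 35) % (j[width][j[width]] - 18 * 18 + tmp // buf)
j = j - (19 < 32)
buf = buf * log(j)
buf = buf * (j + width)
width = (25 >= tmp) % width[tmp]
j = 36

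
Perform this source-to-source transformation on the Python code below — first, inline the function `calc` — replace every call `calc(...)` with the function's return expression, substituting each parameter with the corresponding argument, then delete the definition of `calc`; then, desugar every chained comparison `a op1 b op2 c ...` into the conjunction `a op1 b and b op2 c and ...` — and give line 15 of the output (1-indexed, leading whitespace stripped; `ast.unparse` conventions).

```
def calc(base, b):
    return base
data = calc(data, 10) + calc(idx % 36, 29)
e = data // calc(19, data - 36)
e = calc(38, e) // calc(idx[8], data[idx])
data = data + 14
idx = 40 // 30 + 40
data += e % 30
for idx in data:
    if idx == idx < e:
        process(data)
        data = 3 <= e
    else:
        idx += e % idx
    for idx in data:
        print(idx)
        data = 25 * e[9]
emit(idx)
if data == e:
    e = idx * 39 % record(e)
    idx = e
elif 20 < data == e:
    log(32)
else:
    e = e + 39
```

Transformed code:
data = data + idx % 36
e = data // 19
e = 38 // idx[8]
data = data + 14
idx = 40 // 30 + 40
data += e % 30
for idx in data:
    if idx == idx and idx < e:
        process(data)
        data = 3 <= e
    else:
        idx += e % idx
    for idx in data:
        print(idx)
        data = 25 * e[9]
emit(idx)
if data == e:
    e = idx * 39 % record(e)
    idx = e
elif 20 < data and data == e:
    log(32)
else:
    e = e + 39

data = 25 * e[9]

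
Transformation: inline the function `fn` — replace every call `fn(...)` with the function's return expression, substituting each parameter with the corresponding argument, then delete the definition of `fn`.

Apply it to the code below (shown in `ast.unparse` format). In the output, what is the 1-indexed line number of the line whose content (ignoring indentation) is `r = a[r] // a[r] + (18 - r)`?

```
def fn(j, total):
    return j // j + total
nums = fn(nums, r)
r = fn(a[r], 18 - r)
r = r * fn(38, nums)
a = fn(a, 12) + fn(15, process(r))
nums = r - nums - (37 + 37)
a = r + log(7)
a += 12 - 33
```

Transformed code:
nums = nums // nums + r
r = a[r] // a[r] + (18 - r)
r = r * (38 // 38 + nums)
a = a // a + 12 + (15 // 15 + process(r))
nums = r - nums - (37 + 37)
a = r + log(7)
a += 12 - 33

2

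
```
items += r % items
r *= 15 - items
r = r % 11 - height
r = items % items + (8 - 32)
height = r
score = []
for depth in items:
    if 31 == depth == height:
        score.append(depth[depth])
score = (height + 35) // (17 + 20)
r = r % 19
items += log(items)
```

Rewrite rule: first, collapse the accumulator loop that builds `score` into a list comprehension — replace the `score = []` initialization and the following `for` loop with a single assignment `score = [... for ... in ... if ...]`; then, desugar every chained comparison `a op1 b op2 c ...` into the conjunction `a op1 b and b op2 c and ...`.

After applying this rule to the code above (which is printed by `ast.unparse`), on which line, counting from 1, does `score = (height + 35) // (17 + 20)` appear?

7

Transformed code:
items += r % items
r *= 15 - items
r = r % 11 - height
r = items % items + (8 - 32)
height = r
score = [depth[depth] for depth in items if 31 == depth and depth == height]
score = (height + 35) // (17 + 20)
r = r % 19
items += log(items)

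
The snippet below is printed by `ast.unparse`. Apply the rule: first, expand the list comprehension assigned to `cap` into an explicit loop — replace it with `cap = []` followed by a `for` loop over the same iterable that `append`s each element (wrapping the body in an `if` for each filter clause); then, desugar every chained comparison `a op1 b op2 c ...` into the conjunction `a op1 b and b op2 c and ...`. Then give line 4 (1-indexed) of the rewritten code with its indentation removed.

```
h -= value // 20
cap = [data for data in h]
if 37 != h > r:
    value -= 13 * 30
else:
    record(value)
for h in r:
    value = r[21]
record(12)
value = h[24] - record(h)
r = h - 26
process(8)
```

cap.append(data)

Transformed code:
h -= value // 20
cap = []
for data in h:
    cap.append(data)
if 37 != h and h > r:
    value -= 13 * 30
else:
    record(value)
for h in r:
    value = r[21]
record(12)
value = h[24] - record(h)
r = h - 26
process(8)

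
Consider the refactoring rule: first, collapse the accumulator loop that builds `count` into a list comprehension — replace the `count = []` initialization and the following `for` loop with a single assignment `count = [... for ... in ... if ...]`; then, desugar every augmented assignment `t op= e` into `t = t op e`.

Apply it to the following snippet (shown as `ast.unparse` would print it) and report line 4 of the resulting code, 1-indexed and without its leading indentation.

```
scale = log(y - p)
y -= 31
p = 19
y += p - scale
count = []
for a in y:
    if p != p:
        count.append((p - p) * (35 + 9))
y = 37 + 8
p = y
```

Transformed code:
scale = log(y - p)
y = y - 31
p = 19
y = y + (p - scale)
count = [(p - p) * (35 + 9) for a in y if p != p]
y = 37 + 8
p = y

y = y + (p - scale)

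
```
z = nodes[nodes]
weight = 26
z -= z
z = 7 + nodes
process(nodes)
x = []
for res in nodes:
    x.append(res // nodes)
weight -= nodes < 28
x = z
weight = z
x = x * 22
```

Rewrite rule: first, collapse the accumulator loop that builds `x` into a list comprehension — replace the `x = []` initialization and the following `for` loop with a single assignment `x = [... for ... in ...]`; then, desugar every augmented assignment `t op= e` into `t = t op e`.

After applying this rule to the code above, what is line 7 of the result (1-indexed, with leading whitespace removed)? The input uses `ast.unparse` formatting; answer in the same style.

weight = weight - (nodes < 28)

Transformed code:
z = nodes[nodes]
weight = 26
z = z - z
z = 7 + nodes
process(nodes)
x = [res // nodes for res in nodes]
weight = weight - (nodes < 28)
x = z
weight = z
x = x * 22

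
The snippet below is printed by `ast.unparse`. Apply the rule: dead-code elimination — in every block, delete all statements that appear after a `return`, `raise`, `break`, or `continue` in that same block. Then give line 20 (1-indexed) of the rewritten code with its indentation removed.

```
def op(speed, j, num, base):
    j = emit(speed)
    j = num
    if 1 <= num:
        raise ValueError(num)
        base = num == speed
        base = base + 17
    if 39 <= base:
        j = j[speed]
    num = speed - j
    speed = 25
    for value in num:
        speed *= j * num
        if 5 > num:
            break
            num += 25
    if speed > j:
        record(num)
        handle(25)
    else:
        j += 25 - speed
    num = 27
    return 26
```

Transformed code:
def op(speed, j, num, base):
    j = emit(speed)
    j = num
    if 1 <= num:
        raise ValueError(num)
    if 39 <= base:
        j = j[speed]
    num = speed - j
    speed = 25
    for value in num:
        speed *= j * num
        if 5 > num:
            break
    if speed > j:
        record(num)
        handle(25)
    else:
        j += 25 - speed
    num = 27
    return 26

return 26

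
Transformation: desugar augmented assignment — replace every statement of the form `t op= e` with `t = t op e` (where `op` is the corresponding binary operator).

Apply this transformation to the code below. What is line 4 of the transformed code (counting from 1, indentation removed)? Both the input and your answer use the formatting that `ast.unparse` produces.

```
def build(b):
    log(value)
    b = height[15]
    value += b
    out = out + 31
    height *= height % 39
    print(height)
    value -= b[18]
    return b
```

Transformed code:
def build(b):
    log(value)
    b = height[15]
    value = value + b
    out = out + 31
    height = height * (height % 39)
    print(height)
    value = value - b[18]
    return b

value = value + b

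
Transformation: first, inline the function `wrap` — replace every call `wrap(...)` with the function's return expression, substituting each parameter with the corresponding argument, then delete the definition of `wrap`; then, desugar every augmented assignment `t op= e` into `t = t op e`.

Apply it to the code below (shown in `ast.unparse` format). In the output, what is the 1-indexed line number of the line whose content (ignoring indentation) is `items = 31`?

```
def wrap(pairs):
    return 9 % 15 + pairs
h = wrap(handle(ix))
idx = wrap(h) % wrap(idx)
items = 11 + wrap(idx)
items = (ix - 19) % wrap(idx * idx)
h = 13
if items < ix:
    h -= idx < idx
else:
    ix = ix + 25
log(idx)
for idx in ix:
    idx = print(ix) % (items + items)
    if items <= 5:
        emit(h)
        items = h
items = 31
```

Transformed code:
h = 9 % 15 + handle(ix)
idx = (9 % 15 + h) % (9 % 15 + idx)
items = 11 + (9 % 15 + idx)
items = (ix - 19) % (9 % 15 + idx * idx)
h = 13
if items < ix:
    h = h - (idx < idx)
else:
    ix = ix + 25
log(idx)
for idx in ix:
    idx = print(ix) % (items + items)
    if items <= 5:
        emit(h)
        items = h
items = 31

16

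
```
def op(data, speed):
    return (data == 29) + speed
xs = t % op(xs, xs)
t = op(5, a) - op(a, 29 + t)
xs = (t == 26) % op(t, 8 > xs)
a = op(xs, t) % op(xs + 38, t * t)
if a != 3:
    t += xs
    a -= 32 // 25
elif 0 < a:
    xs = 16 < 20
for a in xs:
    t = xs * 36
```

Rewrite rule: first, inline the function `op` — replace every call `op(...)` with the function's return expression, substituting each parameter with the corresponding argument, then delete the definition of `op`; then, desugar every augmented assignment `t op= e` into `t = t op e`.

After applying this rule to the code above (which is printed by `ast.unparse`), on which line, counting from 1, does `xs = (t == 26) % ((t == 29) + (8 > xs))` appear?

3

Transformed code:
xs = t % ((xs == 29) + xs)
t = (5 == 29) + a - ((a == 29) + (29 + t))
xs = (t == 26) % ((t == 29) + (8 > xs))
a = ((xs == 29) + t) % ((xs + 38 == 29) + t * t)
if a != 3:
    t = t + xs
    a = a - 32 // 25
elif 0 < a:
    xs = 16 < 20
for a in xs:
    t = xs * 36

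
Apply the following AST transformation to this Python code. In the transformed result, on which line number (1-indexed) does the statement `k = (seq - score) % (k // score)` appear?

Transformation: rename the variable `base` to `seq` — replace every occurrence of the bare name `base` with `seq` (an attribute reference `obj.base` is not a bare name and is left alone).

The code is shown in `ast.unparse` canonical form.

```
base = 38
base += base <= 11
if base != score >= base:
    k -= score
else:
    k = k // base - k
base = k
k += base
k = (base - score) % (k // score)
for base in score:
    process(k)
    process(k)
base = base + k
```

9

Transformed code:
seq = 38
seq += seq <= 11
if seq != score >= seq:
    k -= score
else:
    k = k // seq - k
seq = k
k += seq
k = (seq - score) % (k // score)
for seq in score:
    process(k)
    process(k)
seq = seq + k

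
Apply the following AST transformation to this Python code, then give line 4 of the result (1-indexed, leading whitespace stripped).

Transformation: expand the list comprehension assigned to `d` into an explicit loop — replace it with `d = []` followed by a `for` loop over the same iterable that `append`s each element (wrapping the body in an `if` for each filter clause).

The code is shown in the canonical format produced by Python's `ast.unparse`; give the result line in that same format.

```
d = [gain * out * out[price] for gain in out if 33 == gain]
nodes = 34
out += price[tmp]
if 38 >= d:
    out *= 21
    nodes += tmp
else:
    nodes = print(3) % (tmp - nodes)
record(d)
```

Transformed code:
d = []
for gain in out:
    if 33 == gain:
        d.append(gain * out * out[price])
nodes = 34
out += price[tmp]
if 38 >= d:
    out *= 21
    nodes += tmp
else:
    nodes = print(3) % (tmp - nodes)
record(d)

d.append(gain * out * out[price])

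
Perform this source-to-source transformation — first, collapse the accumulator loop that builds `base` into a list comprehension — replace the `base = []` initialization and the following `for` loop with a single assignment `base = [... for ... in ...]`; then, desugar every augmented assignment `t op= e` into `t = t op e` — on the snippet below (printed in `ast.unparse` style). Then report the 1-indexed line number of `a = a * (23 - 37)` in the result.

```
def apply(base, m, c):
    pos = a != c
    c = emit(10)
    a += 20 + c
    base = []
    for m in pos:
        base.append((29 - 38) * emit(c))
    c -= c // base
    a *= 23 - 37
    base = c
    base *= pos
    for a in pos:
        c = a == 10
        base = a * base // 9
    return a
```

Transformed code:
def apply(base, m, c):
    pos = a != c
    c = emit(10)
    a = a + (20 + c)
    base = [(29 - 38) * emit(c) for m in pos]
    c = c - c // base
    a = a * (23 - 37)
    base = c
    base = base * pos
    for a in pos:
        c = a == 10
        base = a * base // 9
    return a

7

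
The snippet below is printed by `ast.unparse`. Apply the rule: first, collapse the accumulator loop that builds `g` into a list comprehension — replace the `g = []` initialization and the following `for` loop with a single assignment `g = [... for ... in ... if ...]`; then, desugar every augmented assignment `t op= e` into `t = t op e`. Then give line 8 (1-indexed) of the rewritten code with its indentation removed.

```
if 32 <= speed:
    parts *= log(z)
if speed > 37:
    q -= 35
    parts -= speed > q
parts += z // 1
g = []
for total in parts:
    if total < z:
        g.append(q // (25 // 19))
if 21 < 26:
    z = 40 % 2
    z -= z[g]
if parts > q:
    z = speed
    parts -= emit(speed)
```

Transformed code:
if 32 <= speed:
    parts = parts * log(z)
if speed > 37:
    q = q - 35
    parts = parts - (speed > q)
parts = parts + z // 1
g = [q // (25 // 19) for total in parts if total < z]
if 21 < 26:
    z = 40 % 2
    z = z - z[g]
if parts > q:
    z = speed
    parts = parts - emit(speed)

if 21 < 26:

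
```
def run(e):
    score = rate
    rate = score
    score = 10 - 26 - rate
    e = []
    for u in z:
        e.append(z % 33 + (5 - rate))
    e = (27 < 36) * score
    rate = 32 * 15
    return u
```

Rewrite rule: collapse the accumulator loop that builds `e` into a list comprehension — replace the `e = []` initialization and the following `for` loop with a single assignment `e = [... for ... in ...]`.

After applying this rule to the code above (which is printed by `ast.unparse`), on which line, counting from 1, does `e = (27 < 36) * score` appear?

6

Transformed code:
def run(e):
    score = rate
    rate = score
    score = 10 - 26 - rate
    e = [z % 33 + (5 - rate) for u in z]
    e = (27 < 36) * score
    rate = 32 * 15
    return u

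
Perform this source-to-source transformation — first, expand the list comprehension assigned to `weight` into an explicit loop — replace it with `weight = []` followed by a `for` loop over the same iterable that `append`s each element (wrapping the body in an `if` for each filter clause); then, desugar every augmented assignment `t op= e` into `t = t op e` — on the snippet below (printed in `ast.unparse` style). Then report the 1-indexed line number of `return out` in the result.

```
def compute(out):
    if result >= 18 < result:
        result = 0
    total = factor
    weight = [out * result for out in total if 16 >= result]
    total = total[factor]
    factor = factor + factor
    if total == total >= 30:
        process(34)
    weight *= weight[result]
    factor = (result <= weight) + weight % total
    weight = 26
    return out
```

Transformed code:
def compute(out):
    if result >= 18 < result:
        result = 0
    total = factor
    weight = []
    for out in total:
        if 16 >= result:
            weight.append(out * result)
    total = total[factor]
    factor = factor + factor
    if total == total >= 30:
        process(34)
    weight = weight * weight[result]
    factor = (result <= weight) + weight % total
    weight = 26
    return out

16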